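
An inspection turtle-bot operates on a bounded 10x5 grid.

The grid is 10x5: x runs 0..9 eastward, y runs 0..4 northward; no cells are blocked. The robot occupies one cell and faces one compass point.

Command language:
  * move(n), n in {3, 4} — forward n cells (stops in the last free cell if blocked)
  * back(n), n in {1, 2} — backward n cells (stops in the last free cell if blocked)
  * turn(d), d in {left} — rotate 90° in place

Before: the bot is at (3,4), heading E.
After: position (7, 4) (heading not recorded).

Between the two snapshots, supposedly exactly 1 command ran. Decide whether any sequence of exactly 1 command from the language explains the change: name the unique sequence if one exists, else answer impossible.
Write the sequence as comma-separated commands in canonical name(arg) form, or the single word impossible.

initial: at (3,4), heading E
step 1 (move(4)): at (7,4), heading E
uniquely the one of 5 1-step routes that fits.

move(4)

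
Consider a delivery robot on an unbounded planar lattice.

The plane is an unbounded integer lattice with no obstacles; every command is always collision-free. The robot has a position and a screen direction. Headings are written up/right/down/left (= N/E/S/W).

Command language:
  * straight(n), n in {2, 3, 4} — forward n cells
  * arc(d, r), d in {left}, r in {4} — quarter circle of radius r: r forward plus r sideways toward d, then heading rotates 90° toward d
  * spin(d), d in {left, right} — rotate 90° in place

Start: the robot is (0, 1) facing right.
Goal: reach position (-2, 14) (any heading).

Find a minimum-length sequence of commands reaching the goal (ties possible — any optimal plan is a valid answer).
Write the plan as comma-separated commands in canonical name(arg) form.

arc(left, 4), straight(3), straight(2), arc(left, 4), straight(2)

start: (0, 1) facing right
[1] after arc(left, 4): (4, 5) facing up
[2] after straight(3): (4, 8) facing up
[3] after straight(2): (4, 10) facing up
[4] after arc(left, 4): (0, 14) facing left
[5] after straight(2): (-2, 14) facing left
no 4-step plan works, so 5 is optimal.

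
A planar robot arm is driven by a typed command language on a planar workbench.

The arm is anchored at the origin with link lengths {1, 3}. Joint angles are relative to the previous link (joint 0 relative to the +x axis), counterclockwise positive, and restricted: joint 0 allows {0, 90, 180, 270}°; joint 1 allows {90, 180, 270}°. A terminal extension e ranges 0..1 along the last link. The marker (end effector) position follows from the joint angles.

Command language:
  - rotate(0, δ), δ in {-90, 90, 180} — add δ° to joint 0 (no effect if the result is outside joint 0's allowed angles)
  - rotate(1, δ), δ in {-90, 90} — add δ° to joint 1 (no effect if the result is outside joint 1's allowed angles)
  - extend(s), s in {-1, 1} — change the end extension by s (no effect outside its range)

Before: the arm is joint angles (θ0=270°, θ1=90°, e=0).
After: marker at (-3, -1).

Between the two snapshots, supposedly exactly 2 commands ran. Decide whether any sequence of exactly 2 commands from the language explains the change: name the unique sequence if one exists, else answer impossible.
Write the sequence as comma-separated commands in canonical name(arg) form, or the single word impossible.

rotate(1, 90), rotate(1, 90)

from: joint angles (θ0=270°, θ1=90°, e=0)
[1] after rotate(1, 90): joint angles (θ0=270°, θ1=180°, e=0)
[2] after rotate(1, 90): joint angles (θ0=270°, θ1=270°, e=0)
no rival 2-sequence matches.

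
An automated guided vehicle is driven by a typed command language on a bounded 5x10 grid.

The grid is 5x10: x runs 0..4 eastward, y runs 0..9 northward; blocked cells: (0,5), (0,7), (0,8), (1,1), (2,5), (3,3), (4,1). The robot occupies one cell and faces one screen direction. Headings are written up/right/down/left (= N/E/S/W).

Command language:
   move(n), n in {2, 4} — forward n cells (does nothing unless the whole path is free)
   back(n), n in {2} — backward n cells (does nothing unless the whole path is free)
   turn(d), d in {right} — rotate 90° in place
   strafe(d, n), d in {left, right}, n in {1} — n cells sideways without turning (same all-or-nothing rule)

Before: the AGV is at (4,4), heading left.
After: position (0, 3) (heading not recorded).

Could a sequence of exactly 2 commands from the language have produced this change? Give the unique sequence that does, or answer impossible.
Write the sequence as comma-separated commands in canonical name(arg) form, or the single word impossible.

move(4), strafe(left, 1)

key: running strafe(left, 1) before move(4) would end elsewhere — order is forced
start: at (4,4), heading left
1. move(4) → at (0,4), heading left
2. strafe(left, 1) → at (0,3), heading left
no rival 2-sequence matches.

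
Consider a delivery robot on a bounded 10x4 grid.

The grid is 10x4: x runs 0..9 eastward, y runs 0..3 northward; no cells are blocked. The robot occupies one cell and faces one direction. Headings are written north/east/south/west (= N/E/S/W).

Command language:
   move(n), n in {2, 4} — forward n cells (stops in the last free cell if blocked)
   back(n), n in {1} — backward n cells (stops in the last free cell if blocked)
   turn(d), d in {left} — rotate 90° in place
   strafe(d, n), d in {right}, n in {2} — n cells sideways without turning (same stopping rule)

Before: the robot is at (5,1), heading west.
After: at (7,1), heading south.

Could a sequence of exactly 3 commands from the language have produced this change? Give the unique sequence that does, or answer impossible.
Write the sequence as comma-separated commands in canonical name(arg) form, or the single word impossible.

back(1), back(1), turn(left)

key: cell and facing (now S) both changed — the 3 commands mix motion and turning
initial: at (5,1), heading west
[1] after back(1): at (6,1), heading west
[2] after back(1): at (7,1), heading west
[3] after turn(left): at (7,1), heading south
no other 3-command option fits: unique.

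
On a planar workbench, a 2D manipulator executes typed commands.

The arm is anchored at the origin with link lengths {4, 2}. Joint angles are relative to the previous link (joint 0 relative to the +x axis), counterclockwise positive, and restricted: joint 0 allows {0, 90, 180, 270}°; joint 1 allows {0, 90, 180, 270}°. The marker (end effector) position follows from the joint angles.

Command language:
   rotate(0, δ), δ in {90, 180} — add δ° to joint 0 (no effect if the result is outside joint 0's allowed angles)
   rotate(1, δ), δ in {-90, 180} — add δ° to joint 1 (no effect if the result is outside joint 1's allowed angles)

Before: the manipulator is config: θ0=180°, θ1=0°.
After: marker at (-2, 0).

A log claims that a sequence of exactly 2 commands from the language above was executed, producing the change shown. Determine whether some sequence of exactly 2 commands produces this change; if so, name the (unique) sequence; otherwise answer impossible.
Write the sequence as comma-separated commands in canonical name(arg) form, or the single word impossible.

start: config: θ0=180°, θ1=0°
[1] after rotate(1, -90): config: θ0=180°, θ1=270°
[2] after rotate(1, -90): config: θ0=180°, θ1=180°
uniquely the one of 16 2-step routes that fits.

rotate(1, -90), rotate(1, -90)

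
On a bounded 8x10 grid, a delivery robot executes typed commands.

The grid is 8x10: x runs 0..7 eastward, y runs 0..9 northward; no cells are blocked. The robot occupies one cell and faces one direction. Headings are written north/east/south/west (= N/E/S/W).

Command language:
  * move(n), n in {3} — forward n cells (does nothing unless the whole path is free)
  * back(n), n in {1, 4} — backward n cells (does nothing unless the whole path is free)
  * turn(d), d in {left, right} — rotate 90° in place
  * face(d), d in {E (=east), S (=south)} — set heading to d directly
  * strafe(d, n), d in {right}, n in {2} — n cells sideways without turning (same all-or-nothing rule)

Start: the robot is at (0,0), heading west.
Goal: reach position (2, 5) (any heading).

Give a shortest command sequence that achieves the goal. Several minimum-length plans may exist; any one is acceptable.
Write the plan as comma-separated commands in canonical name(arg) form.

strafe(right, 2), turn(right), strafe(right, 2), move(3)

begin: at (0,0), heading west
[1] after strafe(right, 2): at (0,2), heading west
[2] after turn(right): at (0,2), heading north
[3] after strafe(right, 2): at (2,2), heading north
[4] after move(3): at (2,5), heading north
no 3-step plan works, so 4 is optimal.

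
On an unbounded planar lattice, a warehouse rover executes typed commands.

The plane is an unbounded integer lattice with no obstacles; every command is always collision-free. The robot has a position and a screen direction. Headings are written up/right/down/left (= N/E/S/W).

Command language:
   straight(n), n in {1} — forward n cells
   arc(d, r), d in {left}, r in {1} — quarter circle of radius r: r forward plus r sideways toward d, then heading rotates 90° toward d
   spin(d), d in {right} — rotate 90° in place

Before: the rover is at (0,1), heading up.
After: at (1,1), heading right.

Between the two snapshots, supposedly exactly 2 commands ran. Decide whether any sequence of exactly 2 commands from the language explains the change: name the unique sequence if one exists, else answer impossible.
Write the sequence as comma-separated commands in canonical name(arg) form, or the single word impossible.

spin(right), straight(1)

key: position moved to (1,1) AND the heading swung to E — translation plus rotation needed
initial: at (0,1), heading up
t=1 spin(right) ⇒ at (0,1), heading right
t=2 straight(1) ⇒ at (1,1), heading right
no rival 2-sequence matches.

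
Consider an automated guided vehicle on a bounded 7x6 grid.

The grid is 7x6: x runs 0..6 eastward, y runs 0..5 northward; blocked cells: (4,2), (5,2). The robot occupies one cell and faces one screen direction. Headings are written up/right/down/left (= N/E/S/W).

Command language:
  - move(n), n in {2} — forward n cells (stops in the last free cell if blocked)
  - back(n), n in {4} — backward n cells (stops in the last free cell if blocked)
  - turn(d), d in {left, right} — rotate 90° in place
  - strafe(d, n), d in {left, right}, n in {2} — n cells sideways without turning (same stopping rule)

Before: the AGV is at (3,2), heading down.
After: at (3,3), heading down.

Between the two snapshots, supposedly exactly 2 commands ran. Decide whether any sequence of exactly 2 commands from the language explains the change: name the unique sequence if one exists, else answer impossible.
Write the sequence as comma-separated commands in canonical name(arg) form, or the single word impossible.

back(4), move(2)

key: heading stays S — no command in the sequence turns
begin: at (3,2), heading down
[1] after back(4): at (3,5), heading down
[2] after move(2): at (3,3), heading down
all 36 alternatives checked — unique.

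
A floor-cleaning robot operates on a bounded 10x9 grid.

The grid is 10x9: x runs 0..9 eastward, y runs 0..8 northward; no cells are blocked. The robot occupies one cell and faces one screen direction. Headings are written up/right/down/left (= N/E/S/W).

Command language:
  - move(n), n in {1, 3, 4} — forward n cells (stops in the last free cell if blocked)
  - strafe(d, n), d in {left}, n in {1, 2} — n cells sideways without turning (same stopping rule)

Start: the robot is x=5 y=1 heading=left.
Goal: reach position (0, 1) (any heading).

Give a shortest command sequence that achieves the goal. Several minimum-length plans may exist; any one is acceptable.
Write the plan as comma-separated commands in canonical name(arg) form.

from: x=5 y=1 heading=left
t=1 move(4) ⇒ x=1 y=1 heading=left
t=2 move(4) ⇒ x=0 y=1 heading=left
minimal: 2 command(s), checked below 2.

move(4), move(4)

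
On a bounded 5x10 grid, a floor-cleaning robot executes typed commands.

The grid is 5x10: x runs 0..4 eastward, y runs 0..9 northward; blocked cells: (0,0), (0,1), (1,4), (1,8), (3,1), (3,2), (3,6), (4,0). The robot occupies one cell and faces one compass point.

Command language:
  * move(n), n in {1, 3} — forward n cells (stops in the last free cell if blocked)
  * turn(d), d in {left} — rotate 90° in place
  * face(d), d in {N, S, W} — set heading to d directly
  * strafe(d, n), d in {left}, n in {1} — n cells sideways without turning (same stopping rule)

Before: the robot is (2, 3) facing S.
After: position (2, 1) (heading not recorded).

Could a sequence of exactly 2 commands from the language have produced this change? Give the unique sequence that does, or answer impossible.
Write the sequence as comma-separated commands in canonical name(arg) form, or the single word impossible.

start: (2, 3) facing S
[1] after move(1): (2, 2) facing S
[2] after move(1): (2, 1) facing S
uniquely the one of 49 2-step routes that fits.

move(1), move(1)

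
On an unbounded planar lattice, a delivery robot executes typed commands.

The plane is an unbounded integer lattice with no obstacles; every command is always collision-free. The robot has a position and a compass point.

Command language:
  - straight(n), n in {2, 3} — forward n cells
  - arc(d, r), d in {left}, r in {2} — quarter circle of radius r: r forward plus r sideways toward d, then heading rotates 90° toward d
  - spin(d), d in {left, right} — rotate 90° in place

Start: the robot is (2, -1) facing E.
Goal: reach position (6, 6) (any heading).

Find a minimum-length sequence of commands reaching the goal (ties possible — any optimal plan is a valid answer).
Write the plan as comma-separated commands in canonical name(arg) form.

t0: (2, -1) facing E
step 1 (straight(2)): (4, -1) facing E
step 2 (arc(left, 2)): (6, 1) facing N
step 3 (straight(2)): (6, 3) facing N
step 4 (straight(3)): (6, 6) facing N
no 3-step plan works, so 4 is optimal.

straight(2), arc(left, 2), straight(2), straight(3)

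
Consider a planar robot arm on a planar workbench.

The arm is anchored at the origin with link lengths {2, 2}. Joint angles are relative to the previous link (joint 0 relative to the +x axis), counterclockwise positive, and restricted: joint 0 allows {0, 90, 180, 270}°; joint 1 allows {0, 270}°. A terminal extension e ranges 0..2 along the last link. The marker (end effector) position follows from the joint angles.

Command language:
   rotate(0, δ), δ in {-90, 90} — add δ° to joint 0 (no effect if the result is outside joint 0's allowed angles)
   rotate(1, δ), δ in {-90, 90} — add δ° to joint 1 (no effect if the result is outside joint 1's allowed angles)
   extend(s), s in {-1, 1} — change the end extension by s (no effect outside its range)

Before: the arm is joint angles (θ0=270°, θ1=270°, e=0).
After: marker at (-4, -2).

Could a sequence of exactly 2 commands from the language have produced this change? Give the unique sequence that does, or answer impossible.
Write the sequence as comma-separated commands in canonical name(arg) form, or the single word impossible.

extend(1), extend(1)

from: joint angles (θ0=270°, θ1=270°, e=0)
step 1 (extend(1)): joint angles (θ0=270°, θ1=270°, e=1)
step 2 (extend(1)): joint angles (θ0=270°, θ1=270°, e=2)
uniquely the one of 36 2-step routes that fits.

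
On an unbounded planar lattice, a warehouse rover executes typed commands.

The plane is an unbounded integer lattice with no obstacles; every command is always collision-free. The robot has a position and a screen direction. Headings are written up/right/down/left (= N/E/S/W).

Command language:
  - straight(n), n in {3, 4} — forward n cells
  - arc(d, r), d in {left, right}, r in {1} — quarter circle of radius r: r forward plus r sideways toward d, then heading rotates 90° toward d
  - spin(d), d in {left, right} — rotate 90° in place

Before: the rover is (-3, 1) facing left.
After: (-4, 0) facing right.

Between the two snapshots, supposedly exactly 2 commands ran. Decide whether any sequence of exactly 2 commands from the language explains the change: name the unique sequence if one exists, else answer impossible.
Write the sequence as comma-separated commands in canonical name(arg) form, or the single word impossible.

key: running spin(left) before arc(left, 1) would end elsewhere — order is forced
from: (-3, 1) facing left
1. arc(left, 1) → (-4, 0) facing down
2. spin(left) → (-4, 0) facing right
uniquely the one of 36 2-step routes that fits.

arc(left, 1), spin(left)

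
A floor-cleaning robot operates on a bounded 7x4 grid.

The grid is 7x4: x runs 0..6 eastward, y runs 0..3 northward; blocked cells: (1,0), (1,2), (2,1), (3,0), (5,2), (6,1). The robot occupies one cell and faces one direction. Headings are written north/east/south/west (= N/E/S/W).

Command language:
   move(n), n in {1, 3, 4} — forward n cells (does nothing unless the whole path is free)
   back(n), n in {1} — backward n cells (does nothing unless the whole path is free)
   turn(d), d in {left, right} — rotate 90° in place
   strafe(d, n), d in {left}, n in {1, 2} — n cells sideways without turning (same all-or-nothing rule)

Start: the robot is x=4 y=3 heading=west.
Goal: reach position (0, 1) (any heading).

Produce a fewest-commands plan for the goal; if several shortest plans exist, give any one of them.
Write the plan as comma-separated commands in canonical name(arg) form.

move(4), strafe(left, 2)

from: x=4 y=3 heading=west
1. move(4) → x=0 y=3 heading=west
2. strafe(left, 2) → x=0 y=1 heading=west
no 1-step plan works, so 2 is optimal.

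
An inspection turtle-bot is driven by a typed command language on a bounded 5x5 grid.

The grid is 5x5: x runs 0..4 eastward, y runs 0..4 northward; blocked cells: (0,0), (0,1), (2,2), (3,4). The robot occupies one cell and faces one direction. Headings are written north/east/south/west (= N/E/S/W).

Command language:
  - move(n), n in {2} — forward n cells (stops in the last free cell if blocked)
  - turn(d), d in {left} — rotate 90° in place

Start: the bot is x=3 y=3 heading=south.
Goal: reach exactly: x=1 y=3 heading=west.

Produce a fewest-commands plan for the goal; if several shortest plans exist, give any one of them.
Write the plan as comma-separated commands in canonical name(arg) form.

t0: x=3 y=3 heading=south
[1] after turn(left): x=3 y=3 heading=east
[2] after turn(left): x=3 y=3 heading=north
[3] after turn(left): x=3 y=3 heading=west
[4] after move(2): x=1 y=3 heading=west
shorter routes all fall short; 4 is best.

turn(left), turn(left), turn(left), move(2)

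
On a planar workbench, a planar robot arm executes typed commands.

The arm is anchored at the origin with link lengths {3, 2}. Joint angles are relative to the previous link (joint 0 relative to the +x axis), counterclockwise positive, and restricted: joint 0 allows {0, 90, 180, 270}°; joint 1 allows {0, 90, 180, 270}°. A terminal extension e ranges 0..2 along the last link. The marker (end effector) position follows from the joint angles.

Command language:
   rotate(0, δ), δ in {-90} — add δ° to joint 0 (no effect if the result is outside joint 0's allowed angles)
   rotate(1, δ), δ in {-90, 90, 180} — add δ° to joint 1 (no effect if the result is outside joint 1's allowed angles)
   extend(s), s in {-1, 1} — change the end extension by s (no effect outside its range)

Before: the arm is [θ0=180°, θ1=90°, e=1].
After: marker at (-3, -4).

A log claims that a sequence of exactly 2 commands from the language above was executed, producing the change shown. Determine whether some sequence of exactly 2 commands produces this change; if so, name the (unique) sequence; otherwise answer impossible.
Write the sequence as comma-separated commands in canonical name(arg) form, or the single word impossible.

extend(1), extend(1)

initial: [θ0=180°, θ1=90°, e=1]
step 1 (extend(1)): [θ0=180°, θ1=90°, e=2]
step 2 (extend(1)): [θ0=180°, θ1=90°, e=2]
no other 2-command option fits: unique.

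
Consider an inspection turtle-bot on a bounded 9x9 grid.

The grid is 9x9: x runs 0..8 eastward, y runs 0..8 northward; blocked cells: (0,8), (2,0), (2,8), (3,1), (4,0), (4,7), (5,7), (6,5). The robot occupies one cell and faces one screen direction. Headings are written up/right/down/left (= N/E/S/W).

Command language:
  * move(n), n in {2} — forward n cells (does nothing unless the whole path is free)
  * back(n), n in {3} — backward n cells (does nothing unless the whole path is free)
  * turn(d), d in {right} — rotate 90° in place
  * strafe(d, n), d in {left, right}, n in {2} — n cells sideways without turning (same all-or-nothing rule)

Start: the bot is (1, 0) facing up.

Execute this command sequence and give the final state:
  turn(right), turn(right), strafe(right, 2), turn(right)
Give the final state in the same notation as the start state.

t0: (1, 0) facing up
[1] after turn(right): (1, 0) facing right
[2] after turn(right): (1, 0) facing down
[3] after strafe(right, 2): (1, 0) facing down
[4] after turn(right): (1, 0) facing left

(1, 0) facing left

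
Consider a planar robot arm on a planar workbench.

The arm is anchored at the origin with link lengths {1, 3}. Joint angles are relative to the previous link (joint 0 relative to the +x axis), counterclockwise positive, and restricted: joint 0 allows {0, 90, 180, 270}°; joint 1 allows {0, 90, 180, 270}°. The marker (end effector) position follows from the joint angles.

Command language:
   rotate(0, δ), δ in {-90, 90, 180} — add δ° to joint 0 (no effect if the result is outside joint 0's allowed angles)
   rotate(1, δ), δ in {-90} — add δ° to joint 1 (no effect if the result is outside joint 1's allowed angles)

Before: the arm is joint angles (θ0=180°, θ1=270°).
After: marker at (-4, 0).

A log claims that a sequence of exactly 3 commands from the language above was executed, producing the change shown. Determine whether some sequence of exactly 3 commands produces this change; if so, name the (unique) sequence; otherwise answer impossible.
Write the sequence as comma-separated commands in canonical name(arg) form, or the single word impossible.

rotate(1, -90), rotate(1, -90), rotate(1, -90)

initial: joint angles (θ0=180°, θ1=270°)
[1] after rotate(1, -90): joint angles (θ0=180°, θ1=180°)
[2] after rotate(1, -90): joint angles (θ0=180°, θ1=90°)
[3] after rotate(1, -90): joint angles (θ0=180°, θ1=0°)
no other 3-command option fits: unique.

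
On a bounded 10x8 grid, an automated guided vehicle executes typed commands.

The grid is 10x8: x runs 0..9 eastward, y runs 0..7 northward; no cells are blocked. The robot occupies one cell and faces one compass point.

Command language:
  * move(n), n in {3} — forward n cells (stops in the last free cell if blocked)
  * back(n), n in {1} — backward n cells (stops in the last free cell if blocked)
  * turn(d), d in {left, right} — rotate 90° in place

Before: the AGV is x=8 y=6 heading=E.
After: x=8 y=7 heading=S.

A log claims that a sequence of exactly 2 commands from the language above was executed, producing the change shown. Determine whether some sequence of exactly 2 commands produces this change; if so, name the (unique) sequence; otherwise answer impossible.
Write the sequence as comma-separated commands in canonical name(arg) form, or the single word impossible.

key: cell and facing (now S) both changed — the 2 commands mix motion and turning
t0: x=8 y=6 heading=E
[1] after turn(right): x=8 y=6 heading=S
[2] after back(1): x=8 y=7 heading=S
no rival 2-sequence matches.

turn(right), back(1)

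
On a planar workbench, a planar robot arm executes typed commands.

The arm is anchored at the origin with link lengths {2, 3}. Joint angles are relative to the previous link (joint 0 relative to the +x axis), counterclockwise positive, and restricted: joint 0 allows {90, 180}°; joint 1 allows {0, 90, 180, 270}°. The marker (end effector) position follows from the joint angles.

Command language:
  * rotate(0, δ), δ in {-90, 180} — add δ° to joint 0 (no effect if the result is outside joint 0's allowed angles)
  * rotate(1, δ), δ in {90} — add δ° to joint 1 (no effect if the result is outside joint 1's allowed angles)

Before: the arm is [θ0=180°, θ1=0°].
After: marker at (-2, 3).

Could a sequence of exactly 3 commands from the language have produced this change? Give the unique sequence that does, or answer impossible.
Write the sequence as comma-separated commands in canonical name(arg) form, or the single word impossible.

rotate(1, 90), rotate(1, 90), rotate(1, 90)

start: [θ0=180°, θ1=0°]
step 1 (rotate(1, 90)): [θ0=180°, θ1=90°]
step 2 (rotate(1, 90)): [θ0=180°, θ1=180°]
step 3 (rotate(1, 90)): [θ0=180°, θ1=270°]
all 27 alternatives checked — unique.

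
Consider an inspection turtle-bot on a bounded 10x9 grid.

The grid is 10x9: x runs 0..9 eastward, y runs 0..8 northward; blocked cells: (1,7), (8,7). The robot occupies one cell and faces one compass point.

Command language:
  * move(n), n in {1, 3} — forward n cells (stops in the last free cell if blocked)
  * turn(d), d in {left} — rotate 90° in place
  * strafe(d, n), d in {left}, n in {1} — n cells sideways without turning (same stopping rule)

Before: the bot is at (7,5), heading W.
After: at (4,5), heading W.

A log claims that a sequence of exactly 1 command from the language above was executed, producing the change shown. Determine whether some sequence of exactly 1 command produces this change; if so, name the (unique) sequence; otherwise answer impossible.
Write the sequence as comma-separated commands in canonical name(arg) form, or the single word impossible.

key: still facing W — the one step turns nothing
from: at (7,5), heading W
t=1 move(3) ⇒ at (4,5), heading W
all 4 alternatives checked — unique.

move(3)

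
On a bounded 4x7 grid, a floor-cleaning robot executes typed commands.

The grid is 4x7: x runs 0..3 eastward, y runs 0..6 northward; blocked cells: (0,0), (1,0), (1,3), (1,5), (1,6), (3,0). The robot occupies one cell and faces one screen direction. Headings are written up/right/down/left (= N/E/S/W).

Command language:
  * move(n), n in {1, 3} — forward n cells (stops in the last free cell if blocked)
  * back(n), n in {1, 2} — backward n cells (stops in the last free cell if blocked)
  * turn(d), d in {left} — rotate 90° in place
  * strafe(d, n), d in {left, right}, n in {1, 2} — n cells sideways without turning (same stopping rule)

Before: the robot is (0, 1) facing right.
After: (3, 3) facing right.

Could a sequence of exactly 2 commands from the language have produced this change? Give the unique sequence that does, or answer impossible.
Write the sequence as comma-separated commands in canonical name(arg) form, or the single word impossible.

move(3), strafe(left, 2)

key: order matters: swapping move(3) and strafe(left, 2) lands elsewhere
begin: (0, 1) facing right
t=1 move(3) ⇒ (3, 1) facing right
t=2 strafe(left, 2) ⇒ (3, 3) facing right
uniquely the one of 81 2-step routes that fits.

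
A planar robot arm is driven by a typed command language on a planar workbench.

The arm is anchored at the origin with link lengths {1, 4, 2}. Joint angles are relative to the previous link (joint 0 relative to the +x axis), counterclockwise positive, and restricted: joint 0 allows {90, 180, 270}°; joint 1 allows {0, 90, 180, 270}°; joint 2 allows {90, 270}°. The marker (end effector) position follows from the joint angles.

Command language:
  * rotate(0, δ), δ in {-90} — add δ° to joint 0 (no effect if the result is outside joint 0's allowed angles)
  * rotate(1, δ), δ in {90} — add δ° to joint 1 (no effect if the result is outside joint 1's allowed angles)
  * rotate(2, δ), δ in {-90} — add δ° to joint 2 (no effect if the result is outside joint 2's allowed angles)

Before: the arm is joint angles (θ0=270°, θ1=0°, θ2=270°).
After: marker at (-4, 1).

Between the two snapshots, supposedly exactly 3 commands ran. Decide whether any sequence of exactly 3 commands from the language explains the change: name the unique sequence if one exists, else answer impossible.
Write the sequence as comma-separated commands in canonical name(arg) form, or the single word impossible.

from: joint angles (θ0=270°, θ1=0°, θ2=270°)
step 1 (rotate(1, 90)): joint angles (θ0=270°, θ1=90°, θ2=270°)
step 2 (rotate(1, 90)): joint angles (θ0=270°, θ1=180°, θ2=270°)
step 3 (rotate(1, 90)): joint angles (θ0=270°, θ1=270°, θ2=270°)
no rival 3-sequence matches.

rotate(1, 90), rotate(1, 90), rotate(1, 90)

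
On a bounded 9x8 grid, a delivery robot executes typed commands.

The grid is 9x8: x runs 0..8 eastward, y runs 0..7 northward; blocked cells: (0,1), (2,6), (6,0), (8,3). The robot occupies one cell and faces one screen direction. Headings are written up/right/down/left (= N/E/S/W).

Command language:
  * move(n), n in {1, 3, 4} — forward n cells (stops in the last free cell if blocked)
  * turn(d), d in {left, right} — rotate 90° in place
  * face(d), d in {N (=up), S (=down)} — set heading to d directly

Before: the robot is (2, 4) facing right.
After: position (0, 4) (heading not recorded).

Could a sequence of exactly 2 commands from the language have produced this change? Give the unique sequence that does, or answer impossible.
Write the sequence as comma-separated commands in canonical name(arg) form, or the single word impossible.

checked all 2-command options: none fits.

impossible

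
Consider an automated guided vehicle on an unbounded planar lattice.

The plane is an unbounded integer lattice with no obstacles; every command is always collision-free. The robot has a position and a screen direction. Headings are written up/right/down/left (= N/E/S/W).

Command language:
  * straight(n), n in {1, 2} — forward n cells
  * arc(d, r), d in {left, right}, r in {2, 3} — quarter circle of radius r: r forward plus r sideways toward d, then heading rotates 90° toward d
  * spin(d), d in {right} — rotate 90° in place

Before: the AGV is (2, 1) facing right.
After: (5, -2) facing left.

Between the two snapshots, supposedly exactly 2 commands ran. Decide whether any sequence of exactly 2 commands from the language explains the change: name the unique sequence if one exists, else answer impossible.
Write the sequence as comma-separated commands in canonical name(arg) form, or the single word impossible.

arc(right, 3), spin(right)

key: cell and facing (now W) both changed — the 2 commands mix motion and turning
t0: (2, 1) facing right
1. arc(right, 3) → (5, -2) facing down
2. spin(right) → (5, -2) facing left
uniquely the one of 49 2-step routes that fits.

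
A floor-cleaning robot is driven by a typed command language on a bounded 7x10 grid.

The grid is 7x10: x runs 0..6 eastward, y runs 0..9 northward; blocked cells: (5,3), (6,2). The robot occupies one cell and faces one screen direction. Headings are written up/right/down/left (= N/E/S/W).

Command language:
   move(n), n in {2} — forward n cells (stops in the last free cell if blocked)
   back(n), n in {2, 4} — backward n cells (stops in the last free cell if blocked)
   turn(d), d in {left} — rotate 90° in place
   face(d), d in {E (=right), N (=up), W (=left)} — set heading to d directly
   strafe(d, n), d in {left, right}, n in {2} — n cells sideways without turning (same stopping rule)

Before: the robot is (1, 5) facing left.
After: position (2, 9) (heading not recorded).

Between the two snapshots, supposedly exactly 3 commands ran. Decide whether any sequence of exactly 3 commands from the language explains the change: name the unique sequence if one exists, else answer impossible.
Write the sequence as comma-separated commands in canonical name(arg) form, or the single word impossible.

no 3-step route produces this change.

impossible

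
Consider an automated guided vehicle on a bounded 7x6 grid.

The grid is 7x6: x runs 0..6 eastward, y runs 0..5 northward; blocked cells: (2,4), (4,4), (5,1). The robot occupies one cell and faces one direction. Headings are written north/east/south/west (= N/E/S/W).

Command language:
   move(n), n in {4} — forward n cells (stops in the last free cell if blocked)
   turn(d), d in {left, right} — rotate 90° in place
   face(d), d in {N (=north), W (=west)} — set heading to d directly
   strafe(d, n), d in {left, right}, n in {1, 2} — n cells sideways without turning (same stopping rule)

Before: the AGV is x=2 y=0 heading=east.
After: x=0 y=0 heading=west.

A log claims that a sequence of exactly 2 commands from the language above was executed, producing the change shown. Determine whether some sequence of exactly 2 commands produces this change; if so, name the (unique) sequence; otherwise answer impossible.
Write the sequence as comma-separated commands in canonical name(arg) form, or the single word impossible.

face(W), move(4)

key: running move(4) before face(W) would end elsewhere — order is forced
t0: x=2 y=0 heading=east
[1] after face(W): x=2 y=0 heading=west
[2] after move(4): x=0 y=0 heading=west
no other 2-command option fits: unique.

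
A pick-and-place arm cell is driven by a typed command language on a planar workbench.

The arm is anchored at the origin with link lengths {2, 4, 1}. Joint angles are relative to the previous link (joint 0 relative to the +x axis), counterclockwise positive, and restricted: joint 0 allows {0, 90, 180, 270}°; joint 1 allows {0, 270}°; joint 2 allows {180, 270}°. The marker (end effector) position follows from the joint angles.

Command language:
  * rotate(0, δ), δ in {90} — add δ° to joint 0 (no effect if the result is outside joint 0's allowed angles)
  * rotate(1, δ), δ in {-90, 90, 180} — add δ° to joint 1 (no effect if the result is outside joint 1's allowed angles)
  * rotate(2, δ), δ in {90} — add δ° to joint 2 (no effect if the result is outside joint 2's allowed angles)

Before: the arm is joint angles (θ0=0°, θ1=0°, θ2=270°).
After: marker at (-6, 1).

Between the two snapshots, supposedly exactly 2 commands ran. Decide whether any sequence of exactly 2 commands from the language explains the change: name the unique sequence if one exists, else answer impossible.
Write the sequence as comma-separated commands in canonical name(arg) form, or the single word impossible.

rotate(0, 90), rotate(0, 90)

start: joint angles (θ0=0°, θ1=0°, θ2=270°)
[1] after rotate(0, 90): joint angles (θ0=90°, θ1=0°, θ2=270°)
[2] after rotate(0, 90): joint angles (θ0=180°, θ1=0°, θ2=270°)
no rival 2-sequence matches.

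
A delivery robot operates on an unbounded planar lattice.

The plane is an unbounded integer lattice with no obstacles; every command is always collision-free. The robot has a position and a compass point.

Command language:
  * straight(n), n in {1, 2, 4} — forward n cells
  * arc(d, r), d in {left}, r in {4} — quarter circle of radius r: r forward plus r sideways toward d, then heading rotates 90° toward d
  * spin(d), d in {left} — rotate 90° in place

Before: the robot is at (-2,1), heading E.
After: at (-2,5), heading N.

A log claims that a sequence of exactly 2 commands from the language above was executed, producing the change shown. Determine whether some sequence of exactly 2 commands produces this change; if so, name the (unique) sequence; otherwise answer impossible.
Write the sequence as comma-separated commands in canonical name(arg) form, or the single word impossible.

spin(left), straight(4)

key: order matters: swapping spin(left) and straight(4) lands elsewhere
start: at (-2,1), heading E
1. spin(left) → at (-2,1), heading N
2. straight(4) → at (-2,5), heading N
uniquely the one of 25 2-step routes that fits.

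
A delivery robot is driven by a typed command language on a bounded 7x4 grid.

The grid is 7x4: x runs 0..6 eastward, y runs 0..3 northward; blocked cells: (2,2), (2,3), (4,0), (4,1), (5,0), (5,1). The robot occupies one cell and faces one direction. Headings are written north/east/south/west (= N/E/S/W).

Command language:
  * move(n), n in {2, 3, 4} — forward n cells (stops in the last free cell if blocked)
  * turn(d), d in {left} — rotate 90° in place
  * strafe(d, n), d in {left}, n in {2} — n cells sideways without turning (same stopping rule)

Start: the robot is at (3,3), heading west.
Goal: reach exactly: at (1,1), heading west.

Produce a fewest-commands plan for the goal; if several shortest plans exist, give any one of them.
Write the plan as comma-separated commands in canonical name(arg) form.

begin: at (3,3), heading west
1. strafe(left, 2) → at (3,1), heading west
2. move(2) → at (1,1), heading west
shorter routes all fall short; 2 is best.

strafe(left, 2), move(2)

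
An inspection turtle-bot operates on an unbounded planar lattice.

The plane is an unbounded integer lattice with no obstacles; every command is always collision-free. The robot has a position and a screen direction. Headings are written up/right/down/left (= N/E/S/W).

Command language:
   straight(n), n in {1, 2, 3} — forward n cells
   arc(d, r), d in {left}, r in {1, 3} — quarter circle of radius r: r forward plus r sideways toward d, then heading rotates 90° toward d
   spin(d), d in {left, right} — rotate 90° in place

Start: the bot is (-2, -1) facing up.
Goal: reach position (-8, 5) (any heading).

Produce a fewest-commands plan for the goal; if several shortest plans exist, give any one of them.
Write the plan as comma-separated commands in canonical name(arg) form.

arc(left, 3), spin(right), arc(left, 3)

initial: (-2, -1) facing up
1. arc(left, 3) → (-5, 2) facing left
2. spin(right) → (-5, 2) facing up
3. arc(left, 3) → (-8, 5) facing left
shorter routes all fall short; 3 is best.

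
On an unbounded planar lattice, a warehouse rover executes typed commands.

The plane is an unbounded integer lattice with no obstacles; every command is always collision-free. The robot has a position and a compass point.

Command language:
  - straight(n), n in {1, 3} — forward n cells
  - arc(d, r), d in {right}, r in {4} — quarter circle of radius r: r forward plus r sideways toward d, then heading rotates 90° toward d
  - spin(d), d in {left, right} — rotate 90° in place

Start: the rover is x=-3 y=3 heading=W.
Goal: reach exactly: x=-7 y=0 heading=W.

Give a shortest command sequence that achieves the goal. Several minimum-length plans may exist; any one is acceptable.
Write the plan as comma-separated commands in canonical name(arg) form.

spin(right), straight(1), spin(right), spin(right), arc(right, 4)

start: x=-3 y=3 heading=W
1. spin(right) → x=-3 y=3 heading=N
2. straight(1) → x=-3 y=4 heading=N
3. spin(right) → x=-3 y=4 heading=E
4. spin(right) → x=-3 y=4 heading=S
5. arc(right, 4) → x=-7 y=0 heading=W
nothing shorter than 5 reaches the goal.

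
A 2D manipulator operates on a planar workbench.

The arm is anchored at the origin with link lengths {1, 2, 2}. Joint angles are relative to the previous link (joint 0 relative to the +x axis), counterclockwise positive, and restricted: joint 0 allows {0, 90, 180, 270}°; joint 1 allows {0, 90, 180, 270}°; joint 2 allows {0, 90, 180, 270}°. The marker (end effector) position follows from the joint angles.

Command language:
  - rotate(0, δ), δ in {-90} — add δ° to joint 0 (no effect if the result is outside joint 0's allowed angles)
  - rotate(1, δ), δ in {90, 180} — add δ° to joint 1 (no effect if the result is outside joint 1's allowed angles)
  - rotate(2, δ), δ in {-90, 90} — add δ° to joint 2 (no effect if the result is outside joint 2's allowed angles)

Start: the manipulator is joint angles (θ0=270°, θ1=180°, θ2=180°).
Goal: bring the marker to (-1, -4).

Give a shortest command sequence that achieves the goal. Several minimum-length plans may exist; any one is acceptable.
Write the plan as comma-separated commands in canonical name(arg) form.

rotate(2, 90), rotate(2, 90), rotate(1, 180), rotate(0, -90), rotate(1, 90)

start: joint angles (θ0=270°, θ1=180°, θ2=180°)
t=1 rotate(2, 90) ⇒ joint angles (θ0=270°, θ1=180°, θ2=270°)
t=2 rotate(2, 90) ⇒ joint angles (θ0=270°, θ1=180°, θ2=0°)
t=3 rotate(1, 180) ⇒ joint angles (θ0=270°, θ1=0°, θ2=0°)
t=4 rotate(0, -90) ⇒ joint angles (θ0=180°, θ1=0°, θ2=0°)
t=5 rotate(1, 90) ⇒ joint angles (θ0=180°, θ1=90°, θ2=0°)
shorter routes all fall short; 5 is best.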